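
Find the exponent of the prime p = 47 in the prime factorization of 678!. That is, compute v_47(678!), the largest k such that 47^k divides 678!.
v_47(678!) = 14

Legendre's formula: v_p(n!) = Σ_{k ≥ 1} ⌊n / p^k⌋. For p = 47, n = 678, the terms are:
  ⌊678/47^1⌋ = ⌊678/47⌋ = 14
(the next term ⌊678/47^2⌋ = 0, terminating the sum). Summing: v_47(678!) = 14 = 14.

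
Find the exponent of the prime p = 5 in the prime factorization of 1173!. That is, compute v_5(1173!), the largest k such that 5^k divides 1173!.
v_5(1173!) = 290

Legendre's formula: v_p(n!) = Σ_{k ≥ 1} ⌊n / p^k⌋. For p = 5, n = 1173, the terms are:
  ⌊1173/5^1⌋ = ⌊1173/5⌋ = 234
  ⌊1173/5^2⌋ = ⌊1173/25⌋ = 46
  ⌊1173/5^3⌋ = ⌊1173/125⌋ = 9
  ⌊1173/5^4⌋ = ⌊1173/625⌋ = 1
(the next term ⌊1173/5^5⌋ = 0, terminating the sum). Summing: v_5(1173!) = 234 + 46 + 9 + 1 = 290.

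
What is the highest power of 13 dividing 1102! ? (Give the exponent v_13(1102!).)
v_13(1102!) = 90

Legendre's formula: v_p(n!) = Σ_{k ≥ 1} ⌊n / p^k⌋. For p = 13, n = 1102, the terms are:
  ⌊1102/13^1⌋ = ⌊1102/13⌋ = 84
  ⌊1102/13^2⌋ = ⌊1102/169⌋ = 6
(the next term ⌊1102/13^3⌋ = 0, terminating the sum). Summing: v_13(1102!) = 84 + 6 = 90.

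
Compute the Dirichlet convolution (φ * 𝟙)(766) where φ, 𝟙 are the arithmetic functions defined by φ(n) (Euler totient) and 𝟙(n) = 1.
(φ * 𝟙)(766) = 766

Divisors of 766: [1, 2, 383, 766]. For each d | 766:
  d = 1: φ(1) · 𝟙(766/1) = 1 · 1 = 1
  d = 2: φ(2) · 𝟙(766/2) = 1 · 1 = 1
  d = 383: φ(383) · 𝟙(766/383) = 382 · 1 = 382
  d = 766: φ(766) · 𝟙(766/766) = 382 · 1 = 382
Summing: (φ * 𝟙)(766) = 1 + 1 + 382 + 382 = 766.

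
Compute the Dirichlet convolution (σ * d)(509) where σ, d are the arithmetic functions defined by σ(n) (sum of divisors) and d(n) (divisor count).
(σ * d)(509) = 512

Divisors of 509: [1, 509]. For each d | 509:
  d = 1: σ(1) · d(509/1) = 1 · 2 = 2
  d = 509: σ(509) · d(509/509) = 510 · 1 = 510
Summing: (σ * d)(509) = 2 + 510 = 512.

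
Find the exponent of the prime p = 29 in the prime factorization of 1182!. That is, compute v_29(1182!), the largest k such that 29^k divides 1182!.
v_29(1182!) = 41

Legendre's formula: v_p(n!) = Σ_{k ≥ 1} ⌊n / p^k⌋. For p = 29, n = 1182, the terms are:
  ⌊1182/29^1⌋ = ⌊1182/29⌋ = 40
  ⌊1182/29^2⌋ = ⌊1182/841⌋ = 1
(the next term ⌊1182/29^3⌋ = 0, terminating the sum). Summing: v_29(1182!) = 40 + 1 = 41.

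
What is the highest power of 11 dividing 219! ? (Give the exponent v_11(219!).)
v_11(219!) = 20

Legendre's formula: v_p(n!) = Σ_{k ≥ 1} ⌊n / p^k⌋. For p = 11, n = 219, the terms are:
  ⌊219/11^1⌋ = ⌊219/11⌋ = 19
  ⌊219/11^2⌋ = ⌊219/121⌋ = 1
(the next term ⌊219/11^3⌋ = 0, terminating the sum). Summing: v_11(219!) = 19 + 1 = 20.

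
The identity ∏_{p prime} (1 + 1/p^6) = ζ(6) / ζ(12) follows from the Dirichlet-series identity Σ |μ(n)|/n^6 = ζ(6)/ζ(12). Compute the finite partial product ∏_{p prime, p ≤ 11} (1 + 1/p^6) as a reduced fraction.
∏ = 15453694564228141/15193991508488100

The primes p ≤ 11 are [2, 3, 5, 7, 11]. For each, (1 + 1/p^6) = (p^6 + 1)/p^6. Multiplying these fractions over p ∈ [2, 3, 5, 7, 11] gives 15453694564228141/15193991508488100. (In the limit P → ∞ this tends to ζ(6)/ζ(12).)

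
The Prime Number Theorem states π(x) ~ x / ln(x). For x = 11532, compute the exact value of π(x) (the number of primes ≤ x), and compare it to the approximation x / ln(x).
π(11532) = 1390;  x/ln(x) ≈ 1232.99;  relative error ≈ 11.30%.

Directly count primes up to 11532: π(11532) = 1390. The PNT approximation gives 11532/ln(11532) ≈ 11532/9.35288 ≈ 1232.99. Relative error (π(x) − x/ln(x)) / π(x) ≈ 11.30%; the approximation is known to undercount slightly (Li(x) is a better estimate).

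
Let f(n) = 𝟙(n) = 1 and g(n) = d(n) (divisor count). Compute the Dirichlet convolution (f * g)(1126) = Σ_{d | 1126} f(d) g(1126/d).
(𝟙 * d)(1126) = 9

Divisors of 1126: [1, 2, 563, 1126]. For each d | 1126:
  d = 1: 𝟙(1) · d(1126/1) = 1 · 4 = 4
  d = 2: 𝟙(2) · d(1126/2) = 1 · 2 = 2
  d = 563: 𝟙(563) · d(1126/563) = 1 · 2 = 2
  d = 1126: 𝟙(1126) · d(1126/1126) = 1 · 1 = 1
Summing: (𝟙 * d)(1126) = 4 + 2 + 2 + 1 = 9.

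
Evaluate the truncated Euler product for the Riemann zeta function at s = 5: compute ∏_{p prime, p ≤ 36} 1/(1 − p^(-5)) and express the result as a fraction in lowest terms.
∏ = 1910589921595024369341325427716514697147265/1842548811291065574051999987500114856101888

The primes p ≤ 36 are [2, 3, 5, 7, 11, 13, 17, 19, 23, 29, 31]. For each prime, (1 − 1/p^5)^(-1) = p^5 / (p^5 − 1). The product is (1 − 1/2^5)^(-1), (1 − 1/3^5)^(-1), (1 − 1/5^5)^(-1), (1 − 1/7^5)^(-1), (1 − 1/11^5)^(-1), (1 − 1/13^5)^(-1), (1 − 1/17^5)^(-1), (1 − 1/19^5)^(-1), (1 − 1/23^5)^(-1), (1 − 1/29^5)^(-1), (1 − 1/31^5)^(-1) = ∏ p^5 / (p^5 − 1) = 1910589921595024369341325427716514697147265/1842548811291065574051999987500114856101888.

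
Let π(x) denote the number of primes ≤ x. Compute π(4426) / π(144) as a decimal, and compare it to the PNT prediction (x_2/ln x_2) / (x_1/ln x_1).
π(4426)/π(144) = 602/34 ≈ 17.7059;  PNT prediction ≈ 18.1951.

π(144) = 34 and π(4426) = 602, so π(4426)/π(144) ≈ 17.7059. The PNT-predicted ratio is (4426/ln(4426)) / (144/ln(144)) ≈ 18.1951. The two agree to within a few percent, as expected.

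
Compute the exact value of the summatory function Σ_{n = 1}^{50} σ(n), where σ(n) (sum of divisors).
Σ_{n ≤ 50} σ(n) = 2080

Compute σ(n) for each 1 ≤ n ≤ 50: σ(1) = 1, σ(2) = 3, σ(3) = 4, σ(4) = 7, σ(5) = 6, σ(6) = 12, σ(7) = 8, σ(8) = 15, σ(9) = 13, σ(10) = 18, σ(11) = 12, σ(12) = 28, σ(13) = 14, σ(14) = 24, σ(15) = 24, σ(16) = 31, σ(17) = 18, σ(18) = 39, σ(19) = 20, σ(20) = 42, σ(21) = 32, σ(22) = 36, σ(23) = 24, σ(24) = 60, σ(25) = 31, σ(26) = 42, σ(27) = 40, σ(28) = 56, σ(29) = 30, σ(30) = 72, σ(31) = 32, σ(32) = 63, σ(33) = 48, σ(34) = 54, σ(35) = 48, σ(36) = 91, σ(37) = 38, σ(38) = 60, σ(39) = 56, σ(40) = 90, σ(41) = 42, σ(42) = 96, σ(43) = 44, σ(44) = 84, σ(45) = 78, σ(46) = 72, σ(47) = 48, σ(48) = 124, σ(49) = 57, σ(50) = 93. Summing all 50 values: 2080. (Average order: Σ_{n ≤ x} σ(n) ~ (π²/12) x². For x = 50, (π²/12)·50² ≈ 2056.17.)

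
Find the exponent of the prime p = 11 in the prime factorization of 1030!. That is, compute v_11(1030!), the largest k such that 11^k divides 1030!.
v_11(1030!) = 101

Legendre's formula: v_p(n!) = Σ_{k ≥ 1} ⌊n / p^k⌋. For p = 11, n = 1030, the terms are:
  ⌊1030/11^1⌋ = ⌊1030/11⌋ = 93
  ⌊1030/11^2⌋ = ⌊1030/121⌋ = 8
(the next term ⌊1030/11^3⌋ = 0, terminating the sum). Summing: v_11(1030!) = 93 + 8 = 101.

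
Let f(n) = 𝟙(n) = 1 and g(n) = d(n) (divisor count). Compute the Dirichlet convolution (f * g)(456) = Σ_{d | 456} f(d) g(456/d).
(𝟙 * d)(456) = 90

Divisors of 456: [1, 2, 3, 4, 6, 8, 12, 19, 24, 38, 57, 76, 114, 152, 228, 456]. For each d | 456:
  d = 1: 𝟙(1) · d(456/1) = 1 · 16 = 16
  d = 2: 𝟙(2) · d(456/2) = 1 · 12 = 12
  d = 3: 𝟙(3) · d(456/3) = 1 · 8 = 8
  d = 4: 𝟙(4) · d(456/4) = 1 · 8 = 8
  d = 6: 𝟙(6) · d(456/6) = 1 · 6 = 6
  d = 8: 𝟙(8) · d(456/8) = 1 · 4 = 4
  d = 12: 𝟙(12) · d(456/12) = 1 · 4 = 4
  d = 19: 𝟙(19) · d(456/19) = 1 · 8 = 8
  d = 24: 𝟙(24) · d(456/24) = 1 · 2 = 2
  d = 38: 𝟙(38) · d(456/38) = 1 · 6 = 6
  d = 57: 𝟙(57) · d(456/57) = 1 · 4 = 4
  d = 76: 𝟙(76) · d(456/76) = 1 · 4 = 4
  d = 114: 𝟙(114) · d(456/114) = 1 · 3 = 3
  d = 152: 𝟙(152) · d(456/152) = 1 · 2 = 2
  d = 228: 𝟙(228) · d(456/228) = 1 · 2 = 2
  d = 456: 𝟙(456) · d(456/456) = 1 · 1 = 1
Summing: (𝟙 * d)(456) = 16 + 12 + 8 + 8 + 6 + 4 + 4 + 8 + 2 + 6 + 4 + 4 + 3 + 2 + 2 + 1 = 90.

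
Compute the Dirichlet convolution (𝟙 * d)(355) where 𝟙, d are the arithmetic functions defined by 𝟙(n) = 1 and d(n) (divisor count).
(𝟙 * d)(355) = 9

Divisors of 355: [1, 5, 71, 355]. For each d | 355:
  d = 1: 𝟙(1) · d(355/1) = 1 · 4 = 4
  d = 5: 𝟙(5) · d(355/5) = 1 · 2 = 2
  d = 71: 𝟙(71) · d(355/71) = 1 · 2 = 2
  d = 355: 𝟙(355) · d(355/355) = 1 · 1 = 1
Summing: (𝟙 * d)(355) = 4 + 2 + 2 + 1 = 9.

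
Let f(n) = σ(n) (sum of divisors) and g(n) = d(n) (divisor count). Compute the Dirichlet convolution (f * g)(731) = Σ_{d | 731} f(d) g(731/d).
(σ * d)(731) = 920

Divisors of 731: [1, 17, 43, 731]. For each d | 731:
  d = 1: σ(1) · d(731/1) = 1 · 4 = 4
  d = 17: σ(17) · d(731/17) = 18 · 2 = 36
  d = 43: σ(43) · d(731/43) = 44 · 2 = 88
  d = 731: σ(731) · d(731/731) = 792 · 1 = 792
Summing: (σ * d)(731) = 4 + 36 + 88 + 792 = 920.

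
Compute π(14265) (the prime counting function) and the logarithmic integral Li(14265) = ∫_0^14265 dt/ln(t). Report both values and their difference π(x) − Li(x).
π(14265) = 1675;  Li(14265) ≈ 1699.99;  π(x) − Li(x) ≈ -24.99.

Direct count of primes ≤ 14265 gives π(14265) = 1675. Numerical evaluation of the logarithmic integral gives Li(14265) ≈ 1699.99. The difference π(x) − Li(x) ≈ -24.99 is typically negative for small/moderate x (Li(x) overestimates), though Littlewood's theorem shows this sign changes infinitely often.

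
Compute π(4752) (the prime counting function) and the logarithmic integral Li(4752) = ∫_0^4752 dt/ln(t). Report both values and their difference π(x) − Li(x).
π(4752) = 640;  Li(4752) ≈ 655.08;  π(x) − Li(x) ≈ -15.08.

Direct count of primes ≤ 4752 gives π(4752) = 640. Numerical evaluation of the logarithmic integral gives Li(4752) ≈ 655.08. The difference π(x) − Li(x) ≈ -15.08 is typically negative for small/moderate x (Li(x) overestimates), though Littlewood's theorem shows this sign changes infinitely often.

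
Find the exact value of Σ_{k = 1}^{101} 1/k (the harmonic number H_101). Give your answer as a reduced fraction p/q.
H_101 = 1463919079240743966268954674710929768361083/281670315928038407744716588098661706369472

Direct summation: H_101 = 1 + 1/2 + ... + 1/101. The least common denominator is lcm(1, ..., 101) = 7041757898200960193617914702466542659236800; over this denominator the numerator is 7041757898200960193617914702466542659236800 + 3520878949100480096808957351233271329618400 + 2347252632733653397872638234155514219745600 + 1760439474550240048404478675616635664809200 + 1408351579640192038723582940493308531847360 + 1173626316366826698936319117077757109872800 + 1005965414028708599088273528923791808462400 + 880219737275120024202239337808317832404600 + 782417544244551132624212744718504739915200 + 704175789820096019361791470246654265923680 + 640159808927360017601628609315140241748800 + 586813158183413349468159558538878554936400 + 541673684476996937970608823266657127633600 + 502982707014354299544136764461895904231200 + 469450526546730679574527646831102843949120 + 440109868637560012101119668904158916202300 + 414221052835350599624583217792149568190400 + 391208772122275566312106372359252369957600 + 370618836747418957558837615919291718907200 + 352087894910048009680895735123327132961840 + 335321804676236199696091176307930602820800 + 320079904463680008800814304657570120874400 + 306163386878302617113822378368110550401600 + 293406579091706674734079779269439277468200 + 281670315928038407744716588098661706369472 + 270836842238498468985304411633328563816800 + 260805848081517044208070914906168246638400 + 251491353507177149772068382230947952115600 + 242819237868998627366134989740225608939200 + 234725263273365339787263823415551421974560 + 227153480587127748181223054918275569652800 + 220054934318780006050559834452079458101150 + 213386602975786672533876203105046747249600 + 207110526417675299812291608896074784095200 + 201193082805741719817654705784758361692480 + 195604386061137783156053186179626184978800 + 190317781032458383611294991958555207006400 + 185309418373709478779418807959645859453600 + 180557894825665645990202941088885709211200 + 176043947455024004840447867561663566480920 + 171750192639047809600436943962598601444800 + 167660902338118099848045588153965301410400 + 163761811586068841712044527964338201377600 + 160039952231840004400407152328785060437200 + 156483508848910226524842548943700947983040 + 153081693439151308556911189184055275200800 + 149824636131935323268466270265245588494400 + 146703289545853337367039889634719638734100 + 143709344861244085584039075560541686923200 + 140835157964019203872358294049330853184736 + 138073684278450199874861072597383189396800 + 135418421119249234492652205816664281908400 + 132863356569829437615432352876727219985600 + 130402924040758522104035457453084123319200 + 128031961785472003520325721863028048349760 + 125745676753588574886034191115473976057800 + 123539612249139652519612538639763906302400 + 121409618934499313683067494870112804469600 + 119351828783067121925727367838415977275200 + 117362631636682669893631911707775710987280 + 115438654068868199895375650860107256708800 + 113576740293563874090611527459137784826400 + 111773934892078733232030392102643534273600 + 110027467159390003025279917226039729050575 + 108334736895399387594121764653331425526720 + 106693301487893336266938101552523373624800 + 105100864152253137218177831380097651630400 + 103555263208837649906145804448037392047600 + 102054462292767539037940792789370183467200 + 100596541402870859908827352892379180846240 + 99179688707055777374900207076993558580800 + 97802193030568891578026593089813092489400 + 96462436961656988953670064417349899441600 + 95158890516229191805647495979277603503200 + 93890105309346135914905529366220568789824 + 92654709186854739389709403979822929726800 + 91451401275337145371661229902162891678400 + 90278947412832822995101470544442854605600 + 89136175926594432830606515221095476699200 + 88021973727512002420223933780831783240460 + 86935282693839014736023638302056082212800 + 85875096319523904800218471981299300722400 + 84840456604830845706239936174295694689600 + 83830451169059049924022794076982650705200 + 82844210567070119924916643558429913638080 + 81880905793034420856022263982169100688800 + 80939745956332875788711663246741869646400 + 80019976115920002200203576164392530218600 + 79120875260684945995706906769286996171200 + 78241754424455113262421274471850473991520 + 77381954925285276852944117609522446804800 + 76540846719575654278455594592027637600400 + 75717826862375916060407684972758523217600 + 74912318065967661634233135132622794247200 + 74123767349483791511767523183858343781440 + 73351644772926668683519944817359819367050 + 72595442249494434985751697963572604734400 + 71854672430622042792019537780270843461600 + 71128867658595557511292067701682249083200 + 70417578982009601936179147024665426592368 + 69720375229712477164533808935312303556800 = 36597976981018599156723866867773244209027075, so H_101 = 36597976981018599156723866867773244209027075/7041757898200960193617914702466542659236800; reducing by gcd(36597976981018599156723866867773244209027075, 7041757898200960193617914702466542659236800) = 25 gives 1463919079240743966268954674710929768361083/281670315928038407744716588098661706369472 ≈ 5.19728. (The PNT-adjacent estimate ln(101) + γ ≈ 5.19234 matches within O(1/n).)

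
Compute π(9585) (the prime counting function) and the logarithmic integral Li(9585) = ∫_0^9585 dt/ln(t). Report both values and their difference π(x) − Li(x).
π(9585) = 1183;  Li(9585) ≈ 1200.98;  π(x) − Li(x) ≈ -17.98.

Direct count of primes ≤ 9585 gives π(9585) = 1183. Numerical evaluation of the logarithmic integral gives Li(9585) ≈ 1200.98. The difference π(x) − Li(x) ≈ -17.98 is typically negative for small/moderate x (Li(x) overestimates), though Littlewood's theorem shows this sign changes infinitely often.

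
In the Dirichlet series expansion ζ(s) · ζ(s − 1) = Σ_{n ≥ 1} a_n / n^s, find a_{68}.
σ(68) = 126

In the product (Σ m^0/m^s)(Σ k / k^s) = Σ (Σ_{d | n} d) / n^s, the coefficient of 1/n^s is σ(n) = Σ_{d | n} d. For n = 68, divisors are [1, 2, 4, 17, 34, 68]; summing: σ(68) = 126.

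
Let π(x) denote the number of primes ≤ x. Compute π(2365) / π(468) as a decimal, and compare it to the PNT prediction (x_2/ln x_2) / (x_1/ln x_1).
π(2365)/π(468) = 350/91 ≈ 3.8462;  PNT prediction ≈ 3.9996.

π(468) = 91 and π(2365) = 350, so π(2365)/π(468) ≈ 3.8462. The PNT-predicted ratio is (2365/ln(2365)) / (468/ln(468)) ≈ 3.9996. The two agree to within a few percent, as expected.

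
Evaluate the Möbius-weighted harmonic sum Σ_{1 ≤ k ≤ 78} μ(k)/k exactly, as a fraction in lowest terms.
Σ μ(k)/k = -34226814962907926308826941/2715312039949934943374754898

Values of μ(k) for 1 ≤ k ≤ 78: μ(1) = 1, μ(2) = -1, μ(3) = -1, μ(5) = -1, μ(6) = 1, μ(7) = -1, μ(10) = 1, μ(11) = -1, μ(13) = -1, μ(14) = 1, μ(15) = 1, μ(17) = -1, μ(19) = -1, μ(21) = 1, μ(22) = 1, μ(23) = -1, μ(26) = 1, μ(29) = -1, μ(30) = -1, μ(31) = -1, μ(33) = 1, μ(34) = 1, μ(35) = 1, μ(37) = -1, μ(38) = 1, μ(39) = 1, μ(41) = -1, μ(42) = -1, μ(43) = -1, μ(46) = 1, μ(47) = -1, μ(51) = 1, μ(53) = -1, μ(55) = 1, μ(57) = 1, μ(58) = 1, μ(59) = -1, μ(61) = -1, μ(62) = 1, μ(65) = 1, μ(66) = -1, μ(67) = -1, μ(69) = 1, μ(70) = -1, μ(71) = -1, μ(73) = -1, μ(74) = 1, μ(77) = 1, μ(78) = -1, with μ = 0 on non-squarefree integers. Summing μ(k)/k for k where μ(k) ≠ 0 gives -34226814962907926308826941/2715312039949934943374754898 ≈ -0.0126. (PNT ⟺ this sum → 0 as n → ∞.)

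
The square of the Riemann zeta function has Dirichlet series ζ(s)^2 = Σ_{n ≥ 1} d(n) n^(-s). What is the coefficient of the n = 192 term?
d(192) = 14

ζ(s)^2 = (Σ 1/m^s)(Σ 1/k^s). The coefficient of 1/n^s in the product is the number of ordered pairs (m, k) with mk = n, which equals d(n). For n = 192, divisors are [1, 2, 3, 4, 6, 8, 12, 16, 24, 32, 48, 64, 96, 192], so d(192) = 14.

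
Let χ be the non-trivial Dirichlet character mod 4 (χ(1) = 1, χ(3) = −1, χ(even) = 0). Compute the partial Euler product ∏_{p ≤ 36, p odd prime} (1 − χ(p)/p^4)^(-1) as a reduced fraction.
∏ = 1870816715381797956556539609218365/1891731462842378884815364370202624

The odd primes p ≤ 36 are [3, 5, 7, 11, 13, 17, 19, 23, 29, 31]. For each, χ(p) = 1 if p ≡ 1 mod 4, χ(p) = −1 if p ≡ 3 mod 4. Taking (1 − χ(p)/p^4)^(-1) = p^4/(p^4 − χ(p)): (1 − (-1)/3^4)^(-1) · (1 − (1)/5^4)^(-1) · (1 − (-1)/7^4)^(-1) · (1 − (-1)/11^4)^(-1) · (1 − (1)/13^4)^(-1) · (1 − (1)/17^4)^(-1) · (1 − (-1)/19^4)^(-1) · (1 − (-1)/23^4)^(-1) · (1 − (1)/29^4)^(-1) · (1 − (-1)/31^4)^(-1) = 1870816715381797956556539609218365/1891731462842378884815364370202624.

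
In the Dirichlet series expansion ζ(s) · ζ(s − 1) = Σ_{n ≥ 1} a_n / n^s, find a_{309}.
σ(309) = 416

In the product (Σ m^0/m^s)(Σ k / k^s) = Σ (Σ_{d | n} d) / n^s, the coefficient of 1/n^s is σ(n) = Σ_{d | n} d. For n = 309, divisors are [1, 3, 103, 309]; summing: σ(309) = 416.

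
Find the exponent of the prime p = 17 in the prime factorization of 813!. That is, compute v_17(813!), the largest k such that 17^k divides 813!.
v_17(813!) = 49

Legendre's formula: v_p(n!) = Σ_{k ≥ 1} ⌊n / p^k⌋. For p = 17, n = 813, the terms are:
  ⌊813/17^1⌋ = ⌊813/17⌋ = 47
  ⌊813/17^2⌋ = ⌊813/289⌋ = 2
(the next term ⌊813/17^3⌋ = 0, terminating the sum). Summing: v_17(813!) = 47 + 2 = 49.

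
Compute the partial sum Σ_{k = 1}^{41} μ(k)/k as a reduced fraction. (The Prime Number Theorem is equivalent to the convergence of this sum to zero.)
Σ μ(k)/k = 2646230291469/101416754509070

Values of μ(k) for 1 ≤ k ≤ 41: μ(1) = 1, μ(2) = -1, μ(3) = -1, μ(5) = -1, μ(6) = 1, μ(7) = -1, μ(10) = 1, μ(11) = -1, μ(13) = -1, μ(14) = 1, μ(15) = 1, μ(17) = -1, μ(19) = -1, μ(21) = 1, μ(22) = 1, μ(23) = -1, μ(26) = 1, μ(29) = -1, μ(30) = -1, μ(31) = -1, μ(33) = 1, μ(34) = 1, μ(35) = 1, μ(37) = -1, μ(38) = 1, μ(39) = 1, μ(41) = -1, with μ = 0 on non-squarefree integers. Summing μ(k)/k for k where μ(k) ≠ 0 gives 2646230291469/101416754509070 ≈ 0.0261. (PNT ⟺ this sum → 0 as n → ∞.)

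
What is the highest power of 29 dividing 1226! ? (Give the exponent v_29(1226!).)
v_29(1226!) = 43

Legendre's formula: v_p(n!) = Σ_{k ≥ 1} ⌊n / p^k⌋. For p = 29, n = 1226, the terms are:
  ⌊1226/29^1⌋ = ⌊1226/29⌋ = 42
  ⌊1226/29^2⌋ = ⌊1226/841⌋ = 1
(the next term ⌊1226/29^3⌋ = 0, terminating the sum). Summing: v_29(1226!) = 42 + 1 = 43.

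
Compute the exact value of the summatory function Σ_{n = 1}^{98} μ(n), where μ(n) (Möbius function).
Σ_{n ≤ 98} μ(n) = 1

Compute μ(n) for each 1 ≤ n ≤ 98: μ(1) = 1, μ(2) = -1, μ(3) = -1, μ(4) = 0, μ(5) = -1, μ(6) = 1, μ(7) = -1, μ(8) = 0, μ(9) = 0, μ(10) = 1, μ(11) = -1, μ(12) = 0, μ(13) = -1, μ(14) = 1, μ(15) = 1, μ(16) = 0, μ(17) = -1, μ(18) = 0, μ(19) = -1, μ(20) = 0, μ(21) = 1, μ(22) = 1, μ(23) = -1, μ(24) = 0, μ(25) = 0, μ(26) = 1, μ(27) = 0, μ(28) = 0, μ(29) = -1, μ(30) = -1, μ(31) = -1, μ(32) = 0, μ(33) = 1, μ(34) = 1, μ(35) = 1, μ(36) = 0, μ(37) = -1, μ(38) = 1, μ(39) = 1, μ(40) = 0, μ(41) = -1, μ(42) = -1, μ(43) = -1, μ(44) = 0, μ(45) = 0, μ(46) = 1, μ(47) = -1, μ(48) = 0, μ(49) = 0, μ(50) = 0, μ(51) = 1, μ(52) = 0, μ(53) = -1, μ(54) = 0, μ(55) = 1, μ(56) = 0, μ(57) = 1, μ(58) = 1, μ(59) = -1, μ(60) = 0, μ(61) = -1, μ(62) = 1, μ(63) = 0, μ(64) = 0, μ(65) = 1, μ(66) = -1, μ(67) = -1, μ(68) = 0, μ(69) = 1, μ(70) = -1, μ(71) = -1, μ(72) = 0, μ(73) = -1, μ(74) = 1, μ(75) = 0, μ(76) = 0, μ(77) = 1, μ(78) = -1, μ(79) = -1, μ(80) = 0, μ(81) = 0, μ(82) = 1, μ(83) = -1, μ(84) = 0, μ(85) = 1, μ(86) = 1, μ(87) = 1, μ(88) = 0, μ(89) = -1, μ(90) = 0, μ(91) = 1, μ(92) = 0, μ(93) = 1, μ(94) = 1, μ(95) = 1, μ(96) = 0, μ(97) = -1, μ(98) = 0. Summing all 98 values: 1. (Mertens function M(x) = Σ_{n ≤ x} μ(n); on average M(x) should be small (PNT ⟺ M(x) = o(x)).)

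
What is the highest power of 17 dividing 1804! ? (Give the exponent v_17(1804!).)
v_17(1804!) = 112

Legendre's formula: v_p(n!) = Σ_{k ≥ 1} ⌊n / p^k⌋. For p = 17, n = 1804, the terms are:
  ⌊1804/17^1⌋ = ⌊1804/17⌋ = 106
  ⌊1804/17^2⌋ = ⌊1804/289⌋ = 6
(the next term ⌊1804/17^3⌋ = 0, terminating the sum). Summing: v_17(1804!) = 106 + 6 = 112.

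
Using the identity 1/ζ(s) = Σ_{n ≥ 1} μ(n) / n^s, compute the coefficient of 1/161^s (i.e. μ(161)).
μ(161) = 1

Factor n = 161 = 7 · 23. μ(n) = 0 if any exponent ≥ 2 (not squarefree); otherwise μ(n) = (−1)^{ω(n)} where ω(n) is the number of distinct prime factors. Applying: μ(161) = 1.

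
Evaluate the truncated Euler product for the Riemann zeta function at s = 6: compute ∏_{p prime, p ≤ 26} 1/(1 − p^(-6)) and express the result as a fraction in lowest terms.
∏ = 7921457489978054880231124911875/7786417203783354362865572118528

The primes p ≤ 26 are [2, 3, 5, 7, 11, 13, 17, 19, 23]. For each prime, (1 − 1/p^6)^(-1) = p^6 / (p^6 − 1). The product is (1 − 1/2^6)^(-1), (1 − 1/3^6)^(-1), (1 − 1/5^6)^(-1), (1 − 1/7^6)^(-1), (1 − 1/11^6)^(-1), (1 − 1/13^6)^(-1), (1 − 1/17^6)^(-1), (1 − 1/19^6)^(-1), (1 − 1/23^6)^(-1) = ∏ p^6 / (p^6 − 1) = 7921457489978054880231124911875/7786417203783354362865572118528.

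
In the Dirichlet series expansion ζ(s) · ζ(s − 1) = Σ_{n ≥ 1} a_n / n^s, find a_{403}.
σ(403) = 448

In the product (Σ m^0/m^s)(Σ k / k^s) = Σ (Σ_{d | n} d) / n^s, the coefficient of 1/n^s is σ(n) = Σ_{d | n} d. For n = 403, divisors are [1, 13, 31, 403]; summing: σ(403) = 448.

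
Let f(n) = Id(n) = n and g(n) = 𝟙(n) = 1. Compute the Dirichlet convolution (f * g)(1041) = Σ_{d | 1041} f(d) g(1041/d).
(Id * 𝟙)(1041) = 1392

Divisors of 1041: [1, 3, 347, 1041]. For each d | 1041:
  d = 1: Id(1) · 𝟙(1041/1) = 1 · 1 = 1
  d = 3: Id(3) · 𝟙(1041/3) = 3 · 1 = 3
  d = 347: Id(347) · 𝟙(1041/347) = 347 · 1 = 347
  d = 1041: Id(1041) · 𝟙(1041/1041) = 1041 · 1 = 1041
Summing: (Id * 𝟙)(1041) = 1 + 3 + 347 + 1041 = 1392.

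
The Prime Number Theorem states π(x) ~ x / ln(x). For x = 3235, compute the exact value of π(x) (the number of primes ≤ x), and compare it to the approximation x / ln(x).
π(3235) = 457;  x/ln(x) ≈ 400.28;  relative error ≈ 12.41%.

Directly count primes up to 3235: π(3235) = 457. The PNT approximation gives 3235/ln(3235) ≈ 3235/8.08178 ≈ 400.28. Relative error (π(x) − x/ln(x)) / π(x) ≈ 12.41%; the approximation is known to undercount slightly (Li(x) is a better estimate).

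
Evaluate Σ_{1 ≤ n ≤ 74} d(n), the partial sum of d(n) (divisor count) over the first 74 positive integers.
Σ_{n ≤ 74} d(n) = 332

Compute d(n) for each 1 ≤ n ≤ 74: d(1) = 1, d(2) = 2, d(3) = 2, d(4) = 3, d(5) = 2, d(6) = 4, d(7) = 2, d(8) = 4, d(9) = 3, d(10) = 4, d(11) = 2, d(12) = 6, d(13) = 2, d(14) = 4, d(15) = 4, d(16) = 5, d(17) = 2, d(18) = 6, d(19) = 2, d(20) = 6, d(21) = 4, d(22) = 4, d(23) = 2, d(24) = 8, d(25) = 3, d(26) = 4, d(27) = 4, d(28) = 6, d(29) = 2, d(30) = 8, d(31) = 2, d(32) = 6, d(33) = 4, d(34) = 4, d(35) = 4, d(36) = 9, d(37) = 2, d(38) = 4, d(39) = 4, d(40) = 8, d(41) = 2, d(42) = 8, d(43) = 2, d(44) = 6, d(45) = 6, d(46) = 4, d(47) = 2, d(48) = 10, d(49) = 3, d(50) = 6, d(51) = 4, d(52) = 6, d(53) = 2, d(54) = 8, d(55) = 4, d(56) = 8, d(57) = 4, d(58) = 4, d(59) = 2, d(60) = 12, d(61) = 2, d(62) = 4, d(63) = 6, d(64) = 7, d(65) = 4, d(66) = 8, d(67) = 2, d(68) = 6, d(69) = 4, d(70) = 8, d(71) = 2, d(72) = 12, d(73) = 2, d(74) = 4. Summing all 74 values: 332. (Dirichlet's divisor formula: Σ_{n ≤ x} d(n) = x ln(x) + (2γ − 1) x + O(√x). For x = 74, the asymptotic estimate is ≈ 329.93.)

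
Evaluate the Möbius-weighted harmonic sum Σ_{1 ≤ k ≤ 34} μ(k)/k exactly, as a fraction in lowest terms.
Σ μ(k)/k = -302679716/100280245065

Values of μ(k) for 1 ≤ k ≤ 34: μ(1) = 1, μ(2) = -1, μ(3) = -1, μ(5) = -1, μ(6) = 1, μ(7) = -1, μ(10) = 1, μ(11) = -1, μ(13) = -1, μ(14) = 1, μ(15) = 1, μ(17) = -1, μ(19) = -1, μ(21) = 1, μ(22) = 1, μ(23) = -1, μ(26) = 1, μ(29) = -1, μ(30) = -1, μ(31) = -1, μ(33) = 1, μ(34) = 1, with μ = 0 on non-squarefree integers. Summing μ(k)/k for k where μ(k) ≠ 0 gives -302679716/100280245065 ≈ -0.0030. (PNT ⟺ this sum → 0 as n → ∞.)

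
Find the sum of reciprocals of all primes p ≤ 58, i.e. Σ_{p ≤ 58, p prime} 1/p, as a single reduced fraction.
Σ 1/p = 54766551458687142251/32589158477190044730

π(58) = 16, so the primes ≤ 58 are [2, 3, 5, 7, 11, 13, 17, 19, 23, 29, 31, 37, 41, 43, 47, 53]. Summing 1/p over these primes: 54766551458687142251/32589158477190044730 ≈ 1.6805. Mertens estimate ln ln(58) + 0.2615 ≈ 1.6628.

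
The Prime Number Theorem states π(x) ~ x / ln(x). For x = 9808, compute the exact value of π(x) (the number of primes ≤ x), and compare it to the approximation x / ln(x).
π(9808) = 1209;  x/ln(x) ≈ 1067.14;  relative error ≈ 11.73%.

Directly count primes up to 9808: π(9808) = 1209. The PNT approximation gives 9808/ln(9808) ≈ 9808/9.19095 ≈ 1067.14. Relative error (π(x) − x/ln(x)) / π(x) ≈ 11.73%; the approximation is known to undercount slightly (Li(x) is a better estimate).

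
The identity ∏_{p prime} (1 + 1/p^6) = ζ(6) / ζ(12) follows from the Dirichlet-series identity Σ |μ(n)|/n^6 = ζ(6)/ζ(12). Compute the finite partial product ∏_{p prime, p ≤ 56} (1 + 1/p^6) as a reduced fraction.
∏ = 360549358903447598496102606972302575686854635195266223026920975630213276302501208168000000/354490140797970318435085924328566932610522860437094896232244152761372626351680260596056897

The primes p ≤ 56 are [2, 3, 5, 7, 11, 13, 17, 19, 23, 29, 31, 37, 41, 43, 47, 53]. For each, (1 + 1/p^6) = (p^6 + 1)/p^6. Multiplying these fractions over p ∈ [2, 3, 5, 7, 11, 13, 17, 19, 23, 29, 31, 37, 41, 43, 47, 53] gives 360549358903447598496102606972302575686854635195266223026920975630213276302501208168000000/354490140797970318435085924328566932610522860437094896232244152761372626351680260596056897. (In the limit P → ∞ this tends to ζ(6)/ζ(12).)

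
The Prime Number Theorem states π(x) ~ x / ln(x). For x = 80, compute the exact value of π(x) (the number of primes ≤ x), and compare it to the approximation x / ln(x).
π(80) = 22;  x/ln(x) ≈ 18.26;  relative error ≈ 17.02%.

Directly count primes up to 80: π(80) = 22. The PNT approximation gives 80/ln(80) ≈ 80/4.38203 ≈ 18.26. Relative error (π(x) − x/ln(x)) / π(x) ≈ 17.02%; the approximation is known to undercount slightly (Li(x) is a better estimate).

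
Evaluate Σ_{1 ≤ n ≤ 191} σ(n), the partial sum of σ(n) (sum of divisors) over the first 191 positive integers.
Σ_{n ≤ 191} σ(n) = 29982

Compute σ(n) for each 1 ≤ n ≤ 191: σ(1) = 1, σ(2) = 3, σ(3) = 4, σ(4) = 7, σ(5) = 6, σ(6) = 12, σ(7) = 8, σ(8) = 15, σ(9) = 13, σ(10) = 18, σ(11) = 12, σ(12) = 28, σ(13) = 14, σ(14) = 24, σ(15) = 24, σ(16) = 31, σ(17) = 18, σ(18) = 39, σ(19) = 20, σ(20) = 42, σ(21) = 32, σ(22) = 36, σ(23) = 24, σ(24) = 60, σ(25) = 31, σ(26) = 42, σ(27) = 40, σ(28) = 56, σ(29) = 30, σ(30) = 72, σ(31) = 32, σ(32) = 63, σ(33) = 48, σ(34) = 54, σ(35) = 48, σ(36) = 91, σ(37) = 38, σ(38) = 60, σ(39) = 56, σ(40) = 90, σ(41) = 42, σ(42) = 96, σ(43) = 44, σ(44) = 84, σ(45) = 78, σ(46) = 72, σ(47) = 48, σ(48) = 124, σ(49) = 57, σ(50) = 93, σ(51) = 72, σ(52) = 98, σ(53) = 54, σ(54) = 120, σ(55) = 72, σ(56) = 120, σ(57) = 80, σ(58) = 90, σ(59) = 60, σ(60) = 168, σ(61) = 62, σ(62) = 96, σ(63) = 104, σ(64) = 127, σ(65) = 84, σ(66) = 144, σ(67) = 68, σ(68) = 126, σ(69) = 96, σ(70) = 144, σ(71) = 72, σ(72) = 195, σ(73) = 74, σ(74) = 114, σ(75) = 124, σ(76) = 140, σ(77) = 96, σ(78) = 168, σ(79) = 80, σ(80) = 186, σ(81) = 121, σ(82) = 126, σ(83) = 84, σ(84) = 224, σ(85) = 108, σ(86) = 132, σ(87) = 120, σ(88) = 180, σ(89) = 90, σ(90) = 234, σ(91) = 112, σ(92) = 168, σ(93) = 128, σ(94) = 144, σ(95) = 120, σ(96) = 252, σ(97) = 98, σ(98) = 171, σ(99) = 156, σ(100) = 217, σ(101) = 102, σ(102) = 216, σ(103) = 104, σ(104) = 210, σ(105) = 192, σ(106) = 162, σ(107) = 108, σ(108) = 280, σ(109) = 110, σ(110) = 216, σ(111) = 152, σ(112) = 248, σ(113) = 114, σ(114) = 240, σ(115) = 144, σ(116) = 210, σ(117) = 182, σ(118) = 180, σ(119) = 144, σ(120) = 360, σ(121) = 133, σ(122) = 186, σ(123) = 168, σ(124) = 224, σ(125) = 156, σ(126) = 312, σ(127) = 128, σ(128) = 255, σ(129) = 176, σ(130) = 252, σ(131) = 132, σ(132) = 336, σ(133) = 160, σ(134) = 204, σ(135) = 240, σ(136) = 270, σ(137) = 138, σ(138) = 288, σ(139) = 140, σ(140) = 336, σ(141) = 192, σ(142) = 216, σ(143) = 168, σ(144) = 403, σ(145) = 180, σ(146) = 222, σ(147) = 228, σ(148) = 266, σ(149) = 150, σ(150) = 372, σ(151) = 152, σ(152) = 300, σ(153) = 234, σ(154) = 288, σ(155) = 192, σ(156) = 392, σ(157) = 158, σ(158) = 240, σ(159) = 216, σ(160) = 378, σ(161) = 192, σ(162) = 363, σ(163) = 164, σ(164) = 294, σ(165) = 288, σ(166) = 252, σ(167) = 168, σ(168) = 480, σ(169) = 183, σ(170) = 324, σ(171) = 260, σ(172) = 308, σ(173) = 174, σ(174) = 360, σ(175) = 248, σ(176) = 372, σ(177) = 240, σ(178) = 270, σ(179) = 180, σ(180) = 546, σ(181) = 182, σ(182) = 336, σ(183) = 248, σ(184) = 360, σ(185) = 228, σ(186) = 384, σ(187) = 216, σ(188) = 336, σ(189) = 320, σ(190) = 360, σ(191) = 192. Summing all 191 values: 29982. (Average order: Σ_{n ≤ x} σ(n) ~ (π²/12) x². For x = 191, (π²/12)·191² ≈ 30004.42.)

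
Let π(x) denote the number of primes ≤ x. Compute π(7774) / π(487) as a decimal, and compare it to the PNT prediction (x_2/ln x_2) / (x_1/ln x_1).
π(7774)/π(487) = 985/93 ≈ 10.5914;  PNT prediction ≈ 11.0267.

π(487) = 93 and π(7774) = 985, so π(7774)/π(487) ≈ 10.5914. The PNT-predicted ratio is (7774/ln(7774)) / (487/ln(487)) ≈ 11.0267. The two agree to within a few percent, as expected.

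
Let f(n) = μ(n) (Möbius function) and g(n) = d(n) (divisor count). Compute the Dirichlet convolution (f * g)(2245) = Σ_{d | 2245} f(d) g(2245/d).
(μ * d)(2245) = 1

Divisors of 2245: [1, 5, 449, 2245]. For each d | 2245:
  d = 1: μ(1) · d(2245/1) = 1 · 4 = 4
  d = 5: μ(5) · d(2245/5) = -1 · 2 = -2
  d = 449: μ(449) · d(2245/449) = -1 · 2 = -2
  d = 2245: μ(2245) · d(2245/2245) = 1 · 1 = 1
Summing: (μ * d)(2245) = 4 + -2 + -2 + 1 = 1.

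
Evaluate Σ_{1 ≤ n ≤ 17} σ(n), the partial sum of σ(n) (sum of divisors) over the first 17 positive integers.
Σ_{n ≤ 17} σ(n) = 238

Compute σ(n) for each 1 ≤ n ≤ 17: σ(1) = 1, σ(2) = 3, σ(3) = 4, σ(4) = 7, σ(5) = 6, σ(6) = 12, σ(7) = 8, σ(8) = 15, σ(9) = 13, σ(10) = 18, σ(11) = 12, σ(12) = 28, σ(13) = 14, σ(14) = 24, σ(15) = 24, σ(16) = 31, σ(17) = 18. Summing all 17 values: 238. (Average order: Σ_{n ≤ x} σ(n) ~ (π²/12) x². For x = 17, (π²/12)·17² ≈ 237.69.)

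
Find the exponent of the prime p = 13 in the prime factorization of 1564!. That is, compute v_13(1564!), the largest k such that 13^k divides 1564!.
v_13(1564!) = 129

Legendre's formula: v_p(n!) = Σ_{k ≥ 1} ⌊n / p^k⌋. For p = 13, n = 1564, the terms are:
  ⌊1564/13^1⌋ = ⌊1564/13⌋ = 120
  ⌊1564/13^2⌋ = ⌊1564/169⌋ = 9
(the next term ⌊1564/13^3⌋ = 0, terminating the sum). Summing: v_13(1564!) = 120 + 9 = 129.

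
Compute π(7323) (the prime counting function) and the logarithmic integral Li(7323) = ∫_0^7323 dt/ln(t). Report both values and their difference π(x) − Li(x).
π(7323) = 933;  Li(7323) ≈ 950.72;  π(x) − Li(x) ≈ -17.72.

Direct count of primes ≤ 7323 gives π(7323) = 933. Numerical evaluation of the logarithmic integral gives Li(7323) ≈ 950.72. The difference π(x) − Li(x) ≈ -17.72 is typically negative for small/moderate x (Li(x) overestimates), though Littlewood's theorem shows this sign changes infinitely often.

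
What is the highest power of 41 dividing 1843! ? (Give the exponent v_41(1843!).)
v_41(1843!) = 45

Legendre's formula: v_p(n!) = Σ_{k ≥ 1} ⌊n / p^k⌋. For p = 41, n = 1843, the terms are:
  ⌊1843/41^1⌋ = ⌊1843/41⌋ = 44
  ⌊1843/41^2⌋ = ⌊1843/1681⌋ = 1
(the next term ⌊1843/41^3⌋ = 0, terminating the sum). Summing: v_41(1843!) = 44 + 1 = 45.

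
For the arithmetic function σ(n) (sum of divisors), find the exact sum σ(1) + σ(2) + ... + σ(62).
Σ_{n ≤ 62} σ(n) = 3172

Compute σ(n) for each 1 ≤ n ≤ 62: σ(1) = 1, σ(2) = 3, σ(3) = 4, σ(4) = 7, σ(5) = 6, σ(6) = 12, σ(7) = 8, σ(8) = 15, σ(9) = 13, σ(10) = 18, σ(11) = 12, σ(12) = 28, σ(13) = 14, σ(14) = 24, σ(15) = 24, σ(16) = 31, σ(17) = 18, σ(18) = 39, σ(19) = 20, σ(20) = 42, σ(21) = 32, σ(22) = 36, σ(23) = 24, σ(24) = 60, σ(25) = 31, σ(26) = 42, σ(27) = 40, σ(28) = 56, σ(29) = 30, σ(30) = 72, σ(31) = 32, σ(32) = 63, σ(33) = 48, σ(34) = 54, σ(35) = 48, σ(36) = 91, σ(37) = 38, σ(38) = 60, σ(39) = 56, σ(40) = 90, σ(41) = 42, σ(42) = 96, σ(43) = 44, σ(44) = 84, σ(45) = 78, σ(46) = 72, σ(47) = 48, σ(48) = 124, σ(49) = 57, σ(50) = 93, σ(51) = 72, σ(52) = 98, σ(53) = 54, σ(54) = 120, σ(55) = 72, σ(56) = 120, σ(57) = 80, σ(58) = 90, σ(59) = 60, σ(60) = 168, σ(61) = 62, σ(62) = 96. Summing all 62 values: 3172. (Average order: Σ_{n ≤ x} σ(n) ~ (π²/12) x². For x = 62, (π²/12)·62² ≈ 3161.56.)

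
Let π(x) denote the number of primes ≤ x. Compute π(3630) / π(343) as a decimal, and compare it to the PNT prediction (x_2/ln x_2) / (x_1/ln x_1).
π(3630)/π(343) = 507/68 ≈ 7.4559;  PNT prediction ≈ 7.5371.

π(343) = 68 and π(3630) = 507, so π(3630)/π(343) ≈ 7.4559. The PNT-predicted ratio is (3630/ln(3630)) / (343/ln(343)) ≈ 7.5371. The two agree to within a few percent, as expected.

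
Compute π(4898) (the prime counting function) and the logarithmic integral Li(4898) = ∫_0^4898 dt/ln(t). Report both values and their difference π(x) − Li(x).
π(4898) = 654;  Li(4898) ≈ 672.29;  π(x) − Li(x) ≈ -18.29.

Direct count of primes ≤ 4898 gives π(4898) = 654. Numerical evaluation of the logarithmic integral gives Li(4898) ≈ 672.29. The difference π(x) − Li(x) ≈ -18.29 is typically negative for small/moderate x (Li(x) overestimates), though Littlewood's theorem shows this sign changes infinitely often.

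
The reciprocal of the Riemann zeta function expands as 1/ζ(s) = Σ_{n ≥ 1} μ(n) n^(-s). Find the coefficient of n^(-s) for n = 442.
μ(442) = -1

Factor n = 442 = 2 · 13 · 17. μ(n) = 0 if any exponent ≥ 2 (not squarefree); otherwise μ(n) = (−1)^{ω(n)} where ω(n) is the number of distinct prime factors. Applying: μ(442) = -1.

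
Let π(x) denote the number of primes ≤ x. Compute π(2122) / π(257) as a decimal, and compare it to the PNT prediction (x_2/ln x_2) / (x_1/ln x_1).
π(2122)/π(257) = 319/55 ≈ 5.8000;  PNT prediction ≈ 5.9813.

π(257) = 55 and π(2122) = 319, so π(2122)/π(257) ≈ 5.8000. The PNT-predicted ratio is (2122/ln(2122)) / (257/ln(257)) ≈ 5.9813. The two agree to within a few percent, as expected.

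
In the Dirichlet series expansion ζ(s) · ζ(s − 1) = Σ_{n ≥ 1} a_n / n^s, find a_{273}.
σ(273) = 448

In the product (Σ m^0/m^s)(Σ k / k^s) = Σ (Σ_{d | n} d) / n^s, the coefficient of 1/n^s is σ(n) = Σ_{d | n} d. For n = 273, divisors are [1, 3, 7, 13, 21, 39, 91, 273]; summing: σ(273) = 448.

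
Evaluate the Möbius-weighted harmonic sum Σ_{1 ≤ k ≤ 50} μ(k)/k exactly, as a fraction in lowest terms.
Σ μ(k)/k = -12611493192339623/614889782588491410

Values of μ(k) for 1 ≤ k ≤ 50: μ(1) = 1, μ(2) = -1, μ(3) = -1, μ(5) = -1, μ(6) = 1, μ(7) = -1, μ(10) = 1, μ(11) = -1, μ(13) = -1, μ(14) = 1, μ(15) = 1, μ(17) = -1, μ(19) = -1, μ(21) = 1, μ(22) = 1, μ(23) = -1, μ(26) = 1, μ(29) = -1, μ(30) = -1, μ(31) = -1, μ(33) = 1, μ(34) = 1, μ(35) = 1, μ(37) = -1, μ(38) = 1, μ(39) = 1, μ(41) = -1, μ(42) = -1, μ(43) = -1, μ(46) = 1, μ(47) = -1, with μ = 0 on non-squarefree integers. Summing μ(k)/k for k where μ(k) ≠ 0 gives -12611493192339623/614889782588491410 ≈ -0.0205. (PNT ⟺ this sum → 0 as n → ∞.)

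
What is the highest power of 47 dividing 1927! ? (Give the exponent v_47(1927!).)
v_47(1927!) = 41

Legendre's formula: v_p(n!) = Σ_{k ≥ 1} ⌊n / p^k⌋. For p = 47, n = 1927, the terms are:
  ⌊1927/47^1⌋ = ⌊1927/47⌋ = 41
(the next term ⌊1927/47^2⌋ = 0, terminating the sum). Summing: v_47(1927!) = 41 = 41.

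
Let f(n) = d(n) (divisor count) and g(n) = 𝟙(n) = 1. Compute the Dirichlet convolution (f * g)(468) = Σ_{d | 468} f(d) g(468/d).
(d * 𝟙)(468) = 108

Divisors of 468: [1, 2, 3, 4, 6, 9, 12, 13, 18, 26, 36, 39, 52, 78, 117, 156, 234, 468]. For each d | 468:
  d = 1: d(1) · 𝟙(468/1) = 1 · 1 = 1
  d = 2: d(2) · 𝟙(468/2) = 2 · 1 = 2
  d = 3: d(3) · 𝟙(468/3) = 2 · 1 = 2
  d = 4: d(4) · 𝟙(468/4) = 3 · 1 = 3
  d = 6: d(6) · 𝟙(468/6) = 4 · 1 = 4
  d = 9: d(9) · 𝟙(468/9) = 3 · 1 = 3
  d = 12: d(12) · 𝟙(468/12) = 6 · 1 = 6
  d = 13: d(13) · 𝟙(468/13) = 2 · 1 = 2
  d = 18: d(18) · 𝟙(468/18) = 6 · 1 = 6
  d = 26: d(26) · 𝟙(468/26) = 4 · 1 = 4
  d = 36: d(36) · 𝟙(468/36) = 9 · 1 = 9
  d = 39: d(39) · 𝟙(468/39) = 4 · 1 = 4
  d = 52: d(52) · 𝟙(468/52) = 6 · 1 = 6
  d = 78: d(78) · 𝟙(468/78) = 8 · 1 = 8
  d = 117: d(117) · 𝟙(468/117) = 6 · 1 = 6
  d = 156: d(156) · 𝟙(468/156) = 12 · 1 = 12
  d = 234: d(234) · 𝟙(468/234) = 12 · 1 = 12
  d = 468: d(468) · 𝟙(468/468) = 18 · 1 = 18
Summing: (d * 𝟙)(468) = 1 + 2 + 2 + 3 + 4 + 3 + 6 + 2 + 6 + 4 + 9 + 4 + 6 + 8 + 6 + 12 + 12 + 18 = 108.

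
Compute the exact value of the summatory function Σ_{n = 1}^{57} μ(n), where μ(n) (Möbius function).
Σ_{n ≤ 57} μ(n) = -1

Compute μ(n) for each 1 ≤ n ≤ 57: μ(1) = 1, μ(2) = -1, μ(3) = -1, μ(4) = 0, μ(5) = -1, μ(6) = 1, μ(7) = -1, μ(8) = 0, μ(9) = 0, μ(10) = 1, μ(11) = -1, μ(12) = 0, μ(13) = -1, μ(14) = 1, μ(15) = 1, μ(16) = 0, μ(17) = -1, μ(18) = 0, μ(19) = -1, μ(20) = 0, μ(21) = 1, μ(22) = 1, μ(23) = -1, μ(24) = 0, μ(25) = 0, μ(26) = 1, μ(27) = 0, μ(28) = 0, μ(29) = -1, μ(30) = -1, μ(31) = -1, μ(32) = 0, μ(33) = 1, μ(34) = 1, μ(35) = 1, μ(36) = 0, μ(37) = -1, μ(38) = 1, μ(39) = 1, μ(40) = 0, μ(41) = -1, μ(42) = -1, μ(43) = -1, μ(44) = 0, μ(45) = 0, μ(46) = 1, μ(47) = -1, μ(48) = 0, μ(49) = 0, μ(50) = 0, μ(51) = 1, μ(52) = 0, μ(53) = -1, μ(54) = 0, μ(55) = 1, μ(56) = 0, μ(57) = 1. Summing all 57 values: -1. (Mertens function M(x) = Σ_{n ≤ x} μ(n); on average M(x) should be small (PNT ⟺ M(x) = o(x)).)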